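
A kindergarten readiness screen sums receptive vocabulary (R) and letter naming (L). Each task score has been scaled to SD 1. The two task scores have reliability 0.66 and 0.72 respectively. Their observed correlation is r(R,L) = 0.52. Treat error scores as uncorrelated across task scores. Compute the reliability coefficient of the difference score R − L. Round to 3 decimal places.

0.354

Var(R−L) = 1 + 1 − 2·0.52 = 2 − 1.04 = 0.96.
With uncorrelated errors the cross-covariances are all true-score covariance, so they carry over unchanged; only the diagonal terms shrink to ρᵢσᵢ².
True-score variance = [0.66 + 0.72] − 1.04 = 1.38 − 1.04 = 0.34.
Reliability = 0.34 / 0.96 = 0.354.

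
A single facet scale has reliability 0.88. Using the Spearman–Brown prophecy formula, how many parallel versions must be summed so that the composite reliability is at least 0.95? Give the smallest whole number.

3

k ≥ ρ*(1−ρ₁)/(ρ₁(1−ρ*)) = 0.95·0.12 / (0.88·0.05) = 2.591.
Smallest integer k = 3.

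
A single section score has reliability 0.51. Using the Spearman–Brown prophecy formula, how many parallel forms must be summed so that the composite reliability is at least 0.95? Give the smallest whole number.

k ≥ ρ*(1−ρ₁)/(ρ₁(1−ρ*)) = 0.95·0.49 / (0.51·0.05) = 18.255.
Smallest integer k = 19.

19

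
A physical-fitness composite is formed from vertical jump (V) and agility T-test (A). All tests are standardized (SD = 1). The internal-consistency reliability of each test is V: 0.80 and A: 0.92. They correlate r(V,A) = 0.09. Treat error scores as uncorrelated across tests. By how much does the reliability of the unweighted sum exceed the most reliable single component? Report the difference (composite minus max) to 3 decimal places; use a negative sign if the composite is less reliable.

-0.048

Var(sum) = 2 + 0.18 = 2.18; true-score variance = 1.72 + 0.18 = 1.9; composite reliability = 0.8716.
Max component reliability = 0.9200.
Difference = 0.8716 − 0.9200 = -0.048.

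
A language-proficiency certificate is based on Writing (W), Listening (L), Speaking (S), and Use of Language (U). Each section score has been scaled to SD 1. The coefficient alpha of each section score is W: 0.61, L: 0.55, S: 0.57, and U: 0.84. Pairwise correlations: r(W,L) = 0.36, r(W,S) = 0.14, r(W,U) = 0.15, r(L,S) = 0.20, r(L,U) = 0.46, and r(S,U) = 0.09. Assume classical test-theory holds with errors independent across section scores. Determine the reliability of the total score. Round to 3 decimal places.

Var(W+L+S+U) = 4 + 2·[0.36 + 0.14 + 0.15 + 0.20 + 0.46 + 0.09] = 4 + 2.8 = 6.8.
With uncorrelated errors the cross-covariances are all true-score covariance, so they carry over unchanged; only the diagonal terms shrink to ρᵢσᵢ².
True-score variance = [0.61 + 0.55 + 0.57 + 0.84] + 2.8 = 2.57 + 2.8 = 5.37.
Reliability = 5.37 / 6.8 = 0.790.

0.790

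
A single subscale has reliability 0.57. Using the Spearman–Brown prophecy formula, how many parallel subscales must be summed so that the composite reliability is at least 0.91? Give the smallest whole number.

8

k ≥ ρ*(1−ρ₁)/(ρ₁(1−ρ*)) = 0.91·0.43 / (0.57·0.09) = 7.628.
Smallest integer k = 8.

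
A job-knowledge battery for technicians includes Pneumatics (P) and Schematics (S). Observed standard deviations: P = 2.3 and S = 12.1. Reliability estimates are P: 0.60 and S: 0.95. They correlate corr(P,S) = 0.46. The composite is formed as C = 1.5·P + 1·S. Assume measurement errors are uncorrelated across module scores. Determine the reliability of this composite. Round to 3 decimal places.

0.939

Var(C) = 1.5²·2.3² + 12.1² + 2·[1.5·2.3·12.1·0.46] = 158.312 + 38.4054 = 196.718.
With uncorrelated errors the cross-covariances are all true-score covariance, so they carry over unchanged; only the diagonal terms shrink to ρᵢσᵢ².
True-score variance = [1.5²·2.3²·0.60 + 12.1²·0.95] + 38.4054 = 146.231 + 38.4054 = 184.636.
Reliability = 184.636 / 196.718 = 0.939.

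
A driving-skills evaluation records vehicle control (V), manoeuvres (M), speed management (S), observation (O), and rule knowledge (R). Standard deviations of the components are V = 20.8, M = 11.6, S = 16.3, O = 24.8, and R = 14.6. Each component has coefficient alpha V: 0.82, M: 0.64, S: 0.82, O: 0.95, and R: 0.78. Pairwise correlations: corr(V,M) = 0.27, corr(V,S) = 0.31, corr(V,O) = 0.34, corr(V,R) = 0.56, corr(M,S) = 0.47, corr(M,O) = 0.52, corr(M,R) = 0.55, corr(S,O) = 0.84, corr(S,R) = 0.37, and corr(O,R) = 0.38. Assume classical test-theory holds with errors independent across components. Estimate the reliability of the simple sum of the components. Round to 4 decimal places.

0.9439

Var(V+M+S+O+R) = 20.8² + 11.6² + 16.3² + 24.8² + 14.6² + 2·[20.8·11.6·0.27 + 20.8·16.3·0.31 + 20.8·24.8·0.34 + 20.8·14.6·0.56 + 11.6·16.3·0.47 + 11.6·24.8·0.52 + 11.6·14.6·0.55 + 16.3·24.8·0.84 + 16.3·14.6·0.37 + 24.8·14.6·0.38] = 1661.09 + 2825.02 = 4486.11.
Because errors are independent across components, Cov(Tᵢ,Tⱼ) = Cov(Xᵢ,Xⱼ); the off-diagonal part of the true-score variance is the same as above.
True-score variance = [20.8²·0.82 + 11.6²·0.64 + 16.3²·0.82 + 24.8²·0.95 + 14.6²·0.78] + 2825.02 = 1409.3 + 2825.02 = 4234.32.
Reliability = 4234.32 / 4486.11 = 0.9439.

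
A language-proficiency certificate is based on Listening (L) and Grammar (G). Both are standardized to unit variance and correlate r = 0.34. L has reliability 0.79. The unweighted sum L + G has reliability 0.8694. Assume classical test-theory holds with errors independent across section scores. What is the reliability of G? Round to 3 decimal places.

0.860

Var(L+G) = 2 + 2·0.34 = 2.680.
True-score variance = ρ_L + ρ_G + 2·0.34, so 0.8694 = (0.79 + ρ_G + 0.68) / 2.680.
ρ_G = 0.8694·2.680 − 0.79 − 0.68 = 0.860.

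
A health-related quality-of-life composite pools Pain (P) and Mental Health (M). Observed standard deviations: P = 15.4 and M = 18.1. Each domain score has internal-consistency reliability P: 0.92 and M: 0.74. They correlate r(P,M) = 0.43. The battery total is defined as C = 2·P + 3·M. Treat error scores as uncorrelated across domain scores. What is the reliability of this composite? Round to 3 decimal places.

0.842

Var(C) = 2²·15.4² + 3²·18.1² + 2·[6·15.4·18.1·0.43] = 3897.13 + 1438.3 = 5335.43.
Because errors are independent across components, Cov(Tᵢ,Tⱼ) = Cov(Xᵢ,Xⱼ); the off-diagonal part of the true-score variance is the same as above.
True-score variance = [2²·15.4²·0.92 + 3²·18.1²·0.74] + 1438.3 = 3054.63 + 1438.3 = 4492.93.
Reliability = 4492.93 / 5335.43 = 0.842.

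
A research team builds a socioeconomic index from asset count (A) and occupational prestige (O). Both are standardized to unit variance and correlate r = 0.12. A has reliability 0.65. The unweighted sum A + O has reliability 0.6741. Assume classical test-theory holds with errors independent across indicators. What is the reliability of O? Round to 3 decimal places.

0.620

Var(A+O) = 2 + 2·0.12 = 2.240.
True-score variance = ρ_A + ρ_O + 2·0.12, so 0.6741 = (0.65 + ρ_O + 0.24) / 2.240.
ρ_O = 0.6741·2.240 − 0.65 − 0.24 = 0.620.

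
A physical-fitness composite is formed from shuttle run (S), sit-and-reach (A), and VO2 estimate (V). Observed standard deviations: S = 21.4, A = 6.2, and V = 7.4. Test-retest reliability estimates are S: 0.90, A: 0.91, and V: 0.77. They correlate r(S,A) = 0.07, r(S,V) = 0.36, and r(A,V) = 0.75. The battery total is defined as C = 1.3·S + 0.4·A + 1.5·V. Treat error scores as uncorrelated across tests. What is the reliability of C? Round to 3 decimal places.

Var(C) = 1.3²·21.4² + 0.4²·6.2² + 1.5²·7.4² + 2·[0.52·21.4·6.2·0.07 + 1.95·21.4·7.4·0.36 + 0.6·6.2·7.4·0.75] = 903.313 + 273.289 = 1176.6.
Under uncorrelated errors the observed covariances equal the true-score covariances, so only the own-variance terms attenuate.
True-score variance = [1.3²·21.4²·0.90 + 0.4²·6.2²·0.91 + 1.5²·7.4²·0.77] + 273.289 = 797.026 + 273.289 = 1070.31.
Reliability = 1070.31 / 1176.6 = 0.910.

0.910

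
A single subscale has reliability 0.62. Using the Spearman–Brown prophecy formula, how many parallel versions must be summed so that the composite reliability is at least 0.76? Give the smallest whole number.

k ≥ ρ*(1−ρ₁)/(ρ₁(1−ρ*)) = 0.76·0.38 / (0.62·0.24) = 1.941.
Smallest integer k = 2.

2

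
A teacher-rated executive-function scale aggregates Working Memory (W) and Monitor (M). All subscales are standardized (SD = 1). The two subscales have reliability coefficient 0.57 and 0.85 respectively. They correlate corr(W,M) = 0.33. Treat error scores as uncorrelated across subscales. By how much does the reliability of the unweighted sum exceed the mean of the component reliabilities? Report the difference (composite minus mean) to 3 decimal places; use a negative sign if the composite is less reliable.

0.072

Var(sum) = 2 + 0.66 = 2.66; true-score variance = 1.42 + 0.66 = 2.08; composite reliability = 0.7820.
Mean component reliability = 0.7100.
Difference = 0.7820 − 0.7100 = 0.072.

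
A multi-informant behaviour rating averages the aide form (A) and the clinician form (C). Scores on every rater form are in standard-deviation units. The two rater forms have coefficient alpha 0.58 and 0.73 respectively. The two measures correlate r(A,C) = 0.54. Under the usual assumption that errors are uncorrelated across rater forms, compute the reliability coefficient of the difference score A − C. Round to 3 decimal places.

0.250

Var(A−C) = 1 + 1 − 2·0.54 = 2 − 1.08 = 0.92.
With uncorrelated errors the cross-covariances are all true-score covariance, so they carry over unchanged; only the diagonal terms shrink to ρᵢσᵢ².
True-score variance = [0.58 + 0.73] − 1.08 = 1.31 − 1.08 = 0.23.
Reliability = 0.23 / 0.92 = 0.250.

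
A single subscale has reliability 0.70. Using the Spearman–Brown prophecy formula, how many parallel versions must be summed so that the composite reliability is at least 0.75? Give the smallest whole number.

k ≥ ρ*(1−ρ₁)/(ρ₁(1−ρ*)) = 0.75·0.30 / (0.70·0.25) = 1.286.
Smallest integer k = 2.

2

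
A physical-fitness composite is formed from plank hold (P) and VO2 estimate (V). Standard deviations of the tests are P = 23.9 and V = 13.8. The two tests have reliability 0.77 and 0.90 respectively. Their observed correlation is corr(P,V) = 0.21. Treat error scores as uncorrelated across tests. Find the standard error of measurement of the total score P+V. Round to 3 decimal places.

Var(total) = 761.65 + 138.524 = 900.174.
True-score variance = 611.228 + 138.524 = 749.752, so reliability = 0.8329.
Error variance = 900.174 − 749.752 = 150.422; SEM = √150.422 = 12.265.

12.265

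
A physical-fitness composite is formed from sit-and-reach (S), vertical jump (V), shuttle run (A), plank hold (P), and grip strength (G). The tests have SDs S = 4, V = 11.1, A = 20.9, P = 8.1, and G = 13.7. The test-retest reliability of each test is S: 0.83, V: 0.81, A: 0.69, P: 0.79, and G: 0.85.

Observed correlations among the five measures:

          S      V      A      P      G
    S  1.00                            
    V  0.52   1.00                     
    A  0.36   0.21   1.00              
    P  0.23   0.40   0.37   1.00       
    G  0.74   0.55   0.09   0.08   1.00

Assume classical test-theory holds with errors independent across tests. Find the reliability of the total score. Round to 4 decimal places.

Var(S+V+A+P+G) = 4² + 11.1² + 20.9² + 8.1² + 13.7² + 2·[4·11.1·0.52 + 4·20.9·0.36 + 4·8.1·0.23 + 4·13.7·0.74 + 11.1·20.9·0.21 + 11.1·8.1·0.40 + 11.1·13.7·0.55 + 20.9·8.1·0.37 + 20.9·13.7·0.09 + 8.1·13.7·0.08] = 829.32 + 733.586 = 1562.91.
Under uncorrelated errors the observed covariances equal the true-score covariances, so only the own-variance terms attenuate.
True-score variance = [4²·0.83 + 11.1²·0.81 + 20.9²·0.69 + 8.1²·0.79 + 13.7²·0.85] + 733.586 = 625.847 + 733.586 = 1359.43.
Reliability = 1359.43 / 1562.91 = 0.8698.

0.8698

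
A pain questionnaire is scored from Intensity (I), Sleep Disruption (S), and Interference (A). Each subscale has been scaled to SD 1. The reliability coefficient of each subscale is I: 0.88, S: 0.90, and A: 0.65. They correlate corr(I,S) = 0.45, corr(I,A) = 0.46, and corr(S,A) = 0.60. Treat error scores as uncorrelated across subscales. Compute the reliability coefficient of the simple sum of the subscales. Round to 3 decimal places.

Var(I+S+A) = 3 + 2·[0.45 + 0.46 + 0.60] = 3 + 3.02 = 6.02.
With uncorrelated errors the cross-covariances are all true-score covariance, so they carry over unchanged; only the diagonal terms shrink to ρᵢσᵢ².
True-score variance = [0.88 + 0.90 + 0.65] + 3.02 = 2.43 + 3.02 = 5.45.
Reliability = 5.45 / 6.02 = 0.905.

0.905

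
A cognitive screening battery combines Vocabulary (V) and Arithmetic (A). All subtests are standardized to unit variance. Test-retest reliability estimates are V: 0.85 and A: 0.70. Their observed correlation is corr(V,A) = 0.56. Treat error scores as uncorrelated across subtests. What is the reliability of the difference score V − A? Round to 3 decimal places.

0.489

Var(V−A) = 1 + 1 − 2·0.56 = 2 − 1.12 = 0.88.
Because errors are independent across components, Cov(Tᵢ,Tⱼ) = Cov(Xᵢ,Xⱼ); the off-diagonal part of the true-score variance is the same as above.
True-score variance = [0.85 + 0.70] − 1.12 = 1.55 − 1.12 = 0.43.
Reliability = 0.43 / 0.88 = 0.489.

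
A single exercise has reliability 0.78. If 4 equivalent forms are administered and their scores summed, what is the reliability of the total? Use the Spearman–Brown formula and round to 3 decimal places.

ρ_k = kρ / (1 + (k−1)ρ) = 4·0.78 / (1 + 3·0.78) = 3.120 / 3.340 = 0.934.

0.934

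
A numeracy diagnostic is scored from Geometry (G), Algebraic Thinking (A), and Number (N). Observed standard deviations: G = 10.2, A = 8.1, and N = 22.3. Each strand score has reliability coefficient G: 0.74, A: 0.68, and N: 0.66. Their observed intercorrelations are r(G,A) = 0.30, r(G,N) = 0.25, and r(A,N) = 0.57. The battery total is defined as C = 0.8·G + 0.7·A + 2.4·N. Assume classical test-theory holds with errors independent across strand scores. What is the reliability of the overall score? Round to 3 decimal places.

0.718

Var(C) = 0.8²·10.2² + 0.7²·8.1² + 2.4²·22.3² + 2·[0.56·10.2·8.1·0.30 + 1.92·10.2·22.3·0.25 + 1.68·8.1·22.3·0.57] = 2963.12 + 592.064 = 3555.19.
Because errors are independent across components, Cov(Tᵢ,Tⱼ) = Cov(Xᵢ,Xⱼ); the off-diagonal part of the true-score variance is the same as above.
True-score variance = [0.8²·10.2²·0.74 + 0.7²·8.1²·0.68 + 2.4²·22.3²·0.66] + 592.064 = 1961.63 + 592.064 = 2553.7.
Reliability = 2553.7 / 3555.19 = 0.718.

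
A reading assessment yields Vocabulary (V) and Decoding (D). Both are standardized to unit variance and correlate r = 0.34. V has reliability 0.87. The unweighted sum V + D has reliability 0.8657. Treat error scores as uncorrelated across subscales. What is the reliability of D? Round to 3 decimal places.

0.770

Var(V+D) = 2 + 2·0.34 = 2.680.
True-score variance = ρ_V + ρ_D + 2·0.34, so 0.8657 = (0.87 + ρ_D + 0.68) / 2.680.
ρ_D = 0.8657·2.680 − 0.87 − 0.68 = 0.770.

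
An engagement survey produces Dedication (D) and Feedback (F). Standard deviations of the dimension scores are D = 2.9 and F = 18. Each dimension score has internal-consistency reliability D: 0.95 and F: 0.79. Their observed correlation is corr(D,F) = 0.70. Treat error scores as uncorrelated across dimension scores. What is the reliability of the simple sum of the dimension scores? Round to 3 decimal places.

Var(D+F) = 2.9² + 18² + 2·[2.9·18·0.70] = 332.41 + 73.08 = 405.49.
Because errors are independent across components, Cov(Tᵢ,Tⱼ) = Cov(Xᵢ,Xⱼ); the off-diagonal part of the true-score variance is the same as above.
True-score variance = [2.9²·0.95 + 18²·0.79] + 73.08 = 263.95 + 73.08 = 337.029.
Reliability = 337.029 / 405.49 = 0.831.

0.831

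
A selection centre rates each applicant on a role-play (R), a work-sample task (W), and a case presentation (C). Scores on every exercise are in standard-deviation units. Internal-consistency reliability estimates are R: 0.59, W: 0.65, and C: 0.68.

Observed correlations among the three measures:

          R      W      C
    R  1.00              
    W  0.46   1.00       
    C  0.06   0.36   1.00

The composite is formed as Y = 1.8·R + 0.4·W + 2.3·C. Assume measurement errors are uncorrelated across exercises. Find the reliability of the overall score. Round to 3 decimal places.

0.707

Var(Y) = 1.8² + 0.4² + 2.3² + 2·[0.72·0.46 + 4.14·0.06 + 0.92·0.36] = 8.69 + 1.8216 = 10.5116.
Under uncorrelated errors the observed covariances equal the true-score covariances, so only the own-variance terms attenuate.
True-score variance = [1.8²·0.59 + 0.4²·0.65 + 2.3²·0.68] + 1.8216 = 5.6128 + 1.8216 = 7.4344.
Reliability = 7.4344 / 10.5116 = 0.707.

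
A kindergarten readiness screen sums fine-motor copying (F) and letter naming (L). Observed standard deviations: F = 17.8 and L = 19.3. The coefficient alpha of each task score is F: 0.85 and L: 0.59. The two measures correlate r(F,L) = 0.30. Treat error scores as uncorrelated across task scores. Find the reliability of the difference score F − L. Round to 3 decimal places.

0.586

Var(F−L) = 17.8² + 19.3² − 2·17.8·19.3·0.30 = 689.33 − 206.124 = 483.206.
Under uncorrelated errors the observed covariances equal the true-score covariances, so only the own-variance terms attenuate.
True-score variance = [17.8²·0.85 + 19.3²·0.59] − 206.124 = 489.083 − 206.124 = 282.959.
Reliability = 282.959 / 483.206 = 0.586.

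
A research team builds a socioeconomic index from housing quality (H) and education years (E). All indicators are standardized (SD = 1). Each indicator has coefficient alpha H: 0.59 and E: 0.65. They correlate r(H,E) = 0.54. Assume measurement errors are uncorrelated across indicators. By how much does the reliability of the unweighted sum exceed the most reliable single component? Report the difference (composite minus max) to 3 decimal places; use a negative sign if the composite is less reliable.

0.103

Var(sum) = 2 + 1.08 = 3.08; true-score variance = 1.24 + 1.08 = 2.32; composite reliability = 0.7532.
Max component reliability = 0.6500.
Difference = 0.7532 − 0.6500 = 0.103.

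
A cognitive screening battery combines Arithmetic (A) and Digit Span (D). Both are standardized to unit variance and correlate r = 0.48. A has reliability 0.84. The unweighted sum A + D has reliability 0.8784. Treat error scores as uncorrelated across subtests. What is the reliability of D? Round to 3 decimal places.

0.800

Var(A+D) = 2 + 2·0.48 = 2.960.
True-score variance = ρ_A + ρ_D + 2·0.48, so 0.8784 = (0.84 + ρ_D + 0.96) / 2.960.
ρ_D = 0.8784·2.960 − 0.84 − 0.96 = 0.800.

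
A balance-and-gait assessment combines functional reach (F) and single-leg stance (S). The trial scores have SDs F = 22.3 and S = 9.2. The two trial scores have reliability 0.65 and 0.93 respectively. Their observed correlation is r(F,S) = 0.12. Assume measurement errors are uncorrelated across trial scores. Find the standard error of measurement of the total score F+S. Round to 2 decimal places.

13.42

Var(total) = 581.93 + 49.2384 = 631.168.
True-score variance = 401.954 + 49.2384 = 451.192, so reliability = 0.7149.
Error variance = 631.168 − 451.192 = 179.976; SEM = √179.976 = 13.42.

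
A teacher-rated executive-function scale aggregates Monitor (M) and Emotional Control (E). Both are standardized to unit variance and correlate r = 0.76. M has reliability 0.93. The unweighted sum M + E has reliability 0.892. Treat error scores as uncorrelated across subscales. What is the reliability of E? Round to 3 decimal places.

0.690

Var(M+E) = 2 + 2·0.76 = 3.520.
True-score variance = ρ_M + ρ_E + 2·0.76, so 0.892 = (0.93 + ρ_E + 1.52) / 3.520.
ρ_E = 0.892·3.520 − 0.93 − 1.52 = 0.690.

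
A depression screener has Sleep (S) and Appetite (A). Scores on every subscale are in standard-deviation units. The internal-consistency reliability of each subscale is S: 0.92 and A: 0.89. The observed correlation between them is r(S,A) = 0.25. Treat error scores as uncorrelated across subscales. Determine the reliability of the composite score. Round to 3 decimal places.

0.924

Var(S+A) = 2 + 2·[0.25] = 2 + 0.5 = 2.5.
Because errors are independent across components, Cov(Tᵢ,Tⱼ) = Cov(Xᵢ,Xⱼ); the off-diagonal part of the true-score variance is the same as above.
True-score variance = [0.92 + 0.89] + 0.5 = 1.81 + 0.5 = 2.31.
Reliability = 2.31 / 2.5 = 0.924.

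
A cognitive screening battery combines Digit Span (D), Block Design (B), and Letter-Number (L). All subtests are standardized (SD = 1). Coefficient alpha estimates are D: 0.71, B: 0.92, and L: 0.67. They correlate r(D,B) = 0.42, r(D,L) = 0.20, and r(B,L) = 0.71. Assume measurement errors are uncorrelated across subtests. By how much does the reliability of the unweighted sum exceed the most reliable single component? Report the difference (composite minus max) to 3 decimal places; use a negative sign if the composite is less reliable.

Var(sum) = 3 + 2.66 = 5.66; true-score variance = 2.3 + 2.66 = 4.96; composite reliability = 0.8763.
Max component reliability = 0.9200.
Difference = 0.8763 − 0.9200 = -0.044.

-0.044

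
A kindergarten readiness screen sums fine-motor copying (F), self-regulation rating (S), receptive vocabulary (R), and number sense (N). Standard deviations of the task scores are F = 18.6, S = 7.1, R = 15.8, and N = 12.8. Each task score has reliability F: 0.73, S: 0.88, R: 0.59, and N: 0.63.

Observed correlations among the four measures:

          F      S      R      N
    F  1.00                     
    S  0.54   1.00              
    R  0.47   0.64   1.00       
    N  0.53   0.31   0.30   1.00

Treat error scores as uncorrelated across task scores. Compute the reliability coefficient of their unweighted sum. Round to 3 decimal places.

0.854

Var(F+S+R+N) = 18.6² + 7.1² + 15.8² + 12.8² + 2·[18.6·7.1·0.54 + 18.6·15.8·0.47 + 18.6·12.8·0.53 + 7.1·15.8·0.64 + 7.1·12.8·0.31 + 15.8·12.8·0.30] = 809.85 + 992.517 = 1802.37.
With uncorrelated errors the cross-covariances are all true-score covariance, so they carry over unchanged; only the diagonal terms shrink to ρᵢσᵢ².
True-score variance = [18.6²·0.73 + 7.1²·0.88 + 15.8²·0.59 + 12.8²·0.63] + 992.517 = 547.418 + 992.517 = 1539.94.
Reliability = 1539.94 / 1802.37 = 0.854.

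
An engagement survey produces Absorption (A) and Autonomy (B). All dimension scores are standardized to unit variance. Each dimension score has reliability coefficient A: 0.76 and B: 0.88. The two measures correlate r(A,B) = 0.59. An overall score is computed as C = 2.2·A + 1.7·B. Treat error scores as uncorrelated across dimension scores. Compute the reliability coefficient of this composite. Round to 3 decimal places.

Var(C) = 2.2² + 1.7² + 2·[3.74·0.59] = 7.73 + 4.4132 = 12.1432.
Because errors are independent across components, Cov(Tᵢ,Tⱼ) = Cov(Xᵢ,Xⱼ); the off-diagonal part of the true-score variance is the same as above.
True-score variance = [2.2²·0.76 + 1.7²·0.88] + 4.4132 = 6.2216 + 4.4132 = 10.6348.
Reliability = 10.6348 / 12.1432 = 0.876.

0.876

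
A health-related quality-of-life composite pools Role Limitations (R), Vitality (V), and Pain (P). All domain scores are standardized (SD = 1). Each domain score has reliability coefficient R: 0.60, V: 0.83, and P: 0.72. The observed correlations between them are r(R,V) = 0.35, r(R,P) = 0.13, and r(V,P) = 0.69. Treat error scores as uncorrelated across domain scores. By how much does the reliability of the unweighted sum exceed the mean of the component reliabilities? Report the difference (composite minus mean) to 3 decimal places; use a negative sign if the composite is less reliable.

Var(sum) = 3 + 2.34 = 5.34; true-score variance = 2.15 + 2.34 = 4.49; composite reliability = 0.8408.
Mean component reliability = 0.7167.
Difference = 0.8408 − 0.7167 = 0.124.

0.124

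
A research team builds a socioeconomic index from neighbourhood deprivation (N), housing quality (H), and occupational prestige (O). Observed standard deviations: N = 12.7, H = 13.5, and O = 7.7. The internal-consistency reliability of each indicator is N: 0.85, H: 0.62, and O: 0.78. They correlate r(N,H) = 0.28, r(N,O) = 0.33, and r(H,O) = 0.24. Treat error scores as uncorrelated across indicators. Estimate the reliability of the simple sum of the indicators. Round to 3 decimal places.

Var(N+H+O) = 12.7² + 13.5² + 7.7² + 2·[12.7·13.5·0.28 + 12.7·7.7·0.33 + 13.5·7.7·0.24] = 402.83 + 210.449 = 613.279.
With uncorrelated errors the cross-covariances are all true-score covariance, so they carry over unchanged; only the diagonal terms shrink to ρᵢσᵢ².
True-score variance = [12.7²·0.85 + 13.5²·0.62 + 7.7²·0.78] + 210.449 = 296.338 + 210.449 = 506.787.
Reliability = 506.787 / 613.279 = 0.826.

0.826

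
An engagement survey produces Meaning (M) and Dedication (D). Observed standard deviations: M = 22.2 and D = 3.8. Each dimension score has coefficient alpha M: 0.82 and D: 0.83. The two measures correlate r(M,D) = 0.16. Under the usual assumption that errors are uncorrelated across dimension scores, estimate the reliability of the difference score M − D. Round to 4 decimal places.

0.8102

Var(M−D) = 22.2² + 3.8² − 2·22.2·3.8·0.16 = 507.28 − 26.9952 = 480.285.
Under uncorrelated errors the observed covariances equal the true-score covariances, so only the own-variance terms attenuate.
True-score variance = [22.2²·0.82 + 3.8²·0.83] − 26.9952 = 416.114 − 26.9952 = 389.119.
Reliability = 389.119 / 480.285 = 0.8102.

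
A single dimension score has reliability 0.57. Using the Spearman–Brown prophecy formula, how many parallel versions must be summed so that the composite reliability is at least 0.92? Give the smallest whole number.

9

k ≥ ρ*(1−ρ₁)/(ρ₁(1−ρ*)) = 0.92·0.43 / (0.57·0.08) = 8.675.
Smallest integer k = 9.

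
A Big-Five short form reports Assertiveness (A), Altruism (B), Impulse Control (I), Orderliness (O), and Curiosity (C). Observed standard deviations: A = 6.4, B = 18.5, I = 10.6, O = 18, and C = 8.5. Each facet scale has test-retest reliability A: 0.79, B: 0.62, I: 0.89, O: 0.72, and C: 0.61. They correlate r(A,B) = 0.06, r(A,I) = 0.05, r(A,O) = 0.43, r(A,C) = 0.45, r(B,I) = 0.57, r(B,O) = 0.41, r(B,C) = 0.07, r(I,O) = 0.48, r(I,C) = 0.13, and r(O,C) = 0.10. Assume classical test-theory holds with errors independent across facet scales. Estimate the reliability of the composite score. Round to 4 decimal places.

0.8514

Var(A+B+I+O+C) = 6.4² + 18.5² + 10.6² + 18² + 8.5² + 2·[6.4·18.5·0.06 + 6.4·10.6·0.05 + 6.4·18·0.43 + 6.4·8.5·0.45 + 18.5·10.6·0.57 + 18.5·18·0.41 + 18.5·8.5·0.07 + 10.6·18·0.48 + 10.6·8.5·0.13 + 18·8.5·0.10] = 891.82 + 924.847 = 1816.67.
Because errors are independent across components, Cov(Tᵢ,Tⱼ) = Cov(Xᵢ,Xⱼ); the off-diagonal part of the true-score variance is the same as above.
True-score variance = [6.4²·0.79 + 18.5²·0.62 + 10.6²·0.89 + 18²·0.72 + 8.5²·0.61] + 924.847 = 621.906 + 924.847 = 1546.75.
Reliability = 1546.75 / 1816.67 = 0.8514.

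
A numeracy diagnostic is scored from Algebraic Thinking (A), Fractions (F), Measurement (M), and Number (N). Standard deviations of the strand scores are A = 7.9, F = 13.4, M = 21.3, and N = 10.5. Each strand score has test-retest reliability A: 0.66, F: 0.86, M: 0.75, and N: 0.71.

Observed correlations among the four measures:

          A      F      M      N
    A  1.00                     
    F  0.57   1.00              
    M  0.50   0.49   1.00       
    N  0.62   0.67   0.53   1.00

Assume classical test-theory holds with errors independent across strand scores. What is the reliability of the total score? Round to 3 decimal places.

0.899

Var(A+F+M+N) = 7.9² + 13.4² + 21.3² + 10.5² + 2·[7.9·13.4·0.57 + 7.9·21.3·0.50 + 7.9·10.5·0.62 + 13.4·21.3·0.49 + 13.4·10.5·0.67 + 21.3·10.5·0.53] = 805.91 + 1097.13 = 1903.04.
Under uncorrelated errors the observed covariances equal the true-score covariances, so only the own-variance terms attenuate.
True-score variance = [7.9²·0.66 + 13.4²·0.86 + 21.3²·0.75 + 10.5²·0.71] + 1097.13 = 614.157 + 1097.13 = 1711.28.
Reliability = 1711.28 / 1903.04 = 0.899.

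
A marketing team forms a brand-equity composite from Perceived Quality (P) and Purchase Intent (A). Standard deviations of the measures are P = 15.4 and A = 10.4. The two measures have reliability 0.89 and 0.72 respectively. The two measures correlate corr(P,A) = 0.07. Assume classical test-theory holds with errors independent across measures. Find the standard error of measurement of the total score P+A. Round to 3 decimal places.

Var(total) = 345.32 + 22.4224 = 367.742.
True-score variance = 288.948 + 22.4224 = 311.37, so reliability = 0.8467.
Error variance = 367.742 − 311.37 = 56.3724; SEM = √56.3724 = 7.508.

7.508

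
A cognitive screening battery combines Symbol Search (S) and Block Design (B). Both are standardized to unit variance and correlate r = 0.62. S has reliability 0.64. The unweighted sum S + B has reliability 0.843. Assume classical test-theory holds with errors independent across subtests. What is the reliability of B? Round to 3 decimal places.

Var(S+B) = 2 + 2·0.62 = 3.240.
True-score variance = ρ_S + ρ_B + 2·0.62, so 0.843 = (0.64 + ρ_B + 1.24) / 3.240.
ρ_B = 0.843·3.240 − 0.64 − 1.24 = 0.851.

0.851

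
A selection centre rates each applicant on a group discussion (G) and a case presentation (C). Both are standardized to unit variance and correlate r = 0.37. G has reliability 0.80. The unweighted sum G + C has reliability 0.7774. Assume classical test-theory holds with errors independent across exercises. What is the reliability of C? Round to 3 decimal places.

0.590

Var(G+C) = 2 + 2·0.37 = 2.740.
True-score variance = ρ_G + ρ_C + 2·0.37, so 0.7774 = (0.80 + ρ_C + 0.74) / 2.740.
ρ_C = 0.7774·2.740 − 0.80 − 0.74 = 0.590.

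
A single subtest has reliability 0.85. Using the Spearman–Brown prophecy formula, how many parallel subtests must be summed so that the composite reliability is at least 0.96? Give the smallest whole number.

k ≥ ρ*(1−ρ₁)/(ρ₁(1−ρ*)) = 0.96·0.15 / (0.85·0.04) = 4.235.
Smallest integer k = 5.

5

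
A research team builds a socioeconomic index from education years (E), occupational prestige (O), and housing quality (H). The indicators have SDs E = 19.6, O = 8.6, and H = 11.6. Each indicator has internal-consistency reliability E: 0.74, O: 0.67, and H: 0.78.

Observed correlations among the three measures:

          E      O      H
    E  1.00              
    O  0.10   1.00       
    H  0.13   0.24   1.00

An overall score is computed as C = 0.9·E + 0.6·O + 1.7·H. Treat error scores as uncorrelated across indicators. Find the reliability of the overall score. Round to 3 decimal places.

0.802

Var(C) = 0.9²·19.6² + 0.6²·8.6² + 1.7²·11.6² + 2·[0.54·19.6·8.6·0.10 + 1.53·19.6·11.6·0.13 + 1.02·8.6·11.6·0.24] = 726.674 + 157.491 = 884.164.
With uncorrelated errors the cross-covariances are all true-score covariance, so they carry over unchanged; only the diagonal terms shrink to ρᵢσᵢ².
True-score variance = [0.9²·19.6²·0.74 + 0.6²·8.6²·0.67 + 1.7²·11.6²·0.78] + 157.491 = 551.43 + 157.491 = 708.921.
Reliability = 708.921 / 884.164 = 0.802.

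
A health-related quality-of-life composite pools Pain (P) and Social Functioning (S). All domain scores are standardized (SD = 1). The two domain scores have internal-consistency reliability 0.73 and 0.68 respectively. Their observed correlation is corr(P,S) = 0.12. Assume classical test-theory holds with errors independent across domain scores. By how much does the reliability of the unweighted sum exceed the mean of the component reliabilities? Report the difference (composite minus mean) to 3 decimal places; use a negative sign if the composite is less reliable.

Var(sum) = 2 + 0.24 = 2.24; true-score variance = 1.41 + 0.24 = 1.65; composite reliability = 0.7366.
Mean component reliability = 0.7050.
Difference = 0.7366 − 0.7050 = 0.032.

0.032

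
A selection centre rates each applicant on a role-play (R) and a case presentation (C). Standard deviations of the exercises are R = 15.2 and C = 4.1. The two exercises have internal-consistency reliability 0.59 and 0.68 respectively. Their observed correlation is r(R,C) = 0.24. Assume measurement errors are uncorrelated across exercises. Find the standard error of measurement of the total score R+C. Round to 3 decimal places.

10.005

Var(total) = 247.85 + 29.9136 = 277.764.
True-score variance = 147.744 + 29.9136 = 177.658, so reliability = 0.6396.
Error variance = 277.764 − 177.658 = 100.106; SEM = √100.106 = 10.005.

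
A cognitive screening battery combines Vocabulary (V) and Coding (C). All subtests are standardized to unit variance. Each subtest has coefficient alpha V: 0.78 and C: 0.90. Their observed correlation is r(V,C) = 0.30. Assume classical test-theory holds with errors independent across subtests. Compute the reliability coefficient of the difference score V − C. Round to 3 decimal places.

0.771

Var(V−C) = 1 + 1 − 2·0.30 = 2 − 0.6 = 1.4.
Because errors are independent across components, Cov(Tᵢ,Tⱼ) = Cov(Xᵢ,Xⱼ); the off-diagonal part of the true-score variance is the same as above.
True-score variance = [0.78 + 0.90] − 0.6 = 1.68 − 0.6 = 1.08.
Reliability = 1.08 / 1.4 = 0.771.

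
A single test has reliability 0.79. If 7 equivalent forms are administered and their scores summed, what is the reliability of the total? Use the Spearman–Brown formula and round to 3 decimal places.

0.963

ρ_k = kρ / (1 + (k−1)ρ) = 7·0.79 / (1 + 6·0.79) = 5.530 / 5.740 = 0.963.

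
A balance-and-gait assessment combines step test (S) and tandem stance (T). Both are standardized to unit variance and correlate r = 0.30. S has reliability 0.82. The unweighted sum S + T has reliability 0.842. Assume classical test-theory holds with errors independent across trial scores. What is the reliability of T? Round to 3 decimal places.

Var(S+T) = 2 + 2·0.30 = 2.600.
True-score variance = ρ_S + ρ_T + 2·0.30, so 0.842 = (0.82 + ρ_T + 0.60) / 2.600.
ρ_T = 0.842·2.600 − 0.82 − 0.60 = 0.769.

0.769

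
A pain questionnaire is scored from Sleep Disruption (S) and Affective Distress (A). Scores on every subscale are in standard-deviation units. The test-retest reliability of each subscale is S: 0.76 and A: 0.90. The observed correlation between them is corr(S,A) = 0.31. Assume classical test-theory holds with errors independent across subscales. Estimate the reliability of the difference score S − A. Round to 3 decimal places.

0.754

Var(S−A) = 1 + 1 − 2·0.31 = 2 − 0.62 = 1.38.
Because errors are independent across components, Cov(Tᵢ,Tⱼ) = Cov(Xᵢ,Xⱼ); the off-diagonal part of the true-score variance is the same as above.
True-score variance = [0.76 + 0.90] − 0.62 = 1.66 − 0.62 = 1.04.
Reliability = 1.04 / 1.38 = 0.754.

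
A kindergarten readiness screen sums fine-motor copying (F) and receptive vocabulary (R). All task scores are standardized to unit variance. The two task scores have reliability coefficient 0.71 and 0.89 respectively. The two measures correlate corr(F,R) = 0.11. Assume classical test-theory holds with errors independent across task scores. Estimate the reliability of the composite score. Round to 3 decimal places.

0.820

Var(F+R) = 2 + 2·[0.11] = 2 + 0.22 = 2.22.
With uncorrelated errors the cross-covariances are all true-score covariance, so they carry over unchanged; only the diagonal terms shrink to ρᵢσᵢ².
True-score variance = [0.71 + 0.89] + 0.22 = 1.6 + 0.22 = 1.82.
Reliability = 1.82 / 2.22 = 0.820.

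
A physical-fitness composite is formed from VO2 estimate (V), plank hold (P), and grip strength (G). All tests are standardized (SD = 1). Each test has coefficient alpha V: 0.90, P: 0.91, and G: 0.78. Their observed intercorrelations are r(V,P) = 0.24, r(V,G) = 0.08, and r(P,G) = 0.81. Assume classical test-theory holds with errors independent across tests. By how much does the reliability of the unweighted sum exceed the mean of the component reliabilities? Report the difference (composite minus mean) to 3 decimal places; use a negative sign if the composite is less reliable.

0.059

Var(sum) = 3 + 2.26 = 5.26; true-score variance = 2.59 + 2.26 = 4.85; composite reliability = 0.9221.
Mean component reliability = 0.8633.
Difference = 0.9221 − 0.8633 = 0.059.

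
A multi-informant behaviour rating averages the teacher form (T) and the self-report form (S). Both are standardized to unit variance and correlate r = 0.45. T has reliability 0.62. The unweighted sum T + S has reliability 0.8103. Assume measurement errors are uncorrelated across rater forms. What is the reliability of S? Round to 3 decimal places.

Var(T+S) = 2 + 2·0.45 = 2.900.
True-score variance = ρ_T + ρ_S + 2·0.45, so 0.8103 = (0.62 + ρ_S + 0.90) / 2.900.
ρ_S = 0.8103·2.900 − 0.62 − 0.90 = 0.830.

0.830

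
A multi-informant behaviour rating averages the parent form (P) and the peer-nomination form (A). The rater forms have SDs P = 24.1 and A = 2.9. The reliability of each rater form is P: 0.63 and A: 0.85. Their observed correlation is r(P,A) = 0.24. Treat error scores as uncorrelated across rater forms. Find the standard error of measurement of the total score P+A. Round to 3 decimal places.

Var(total) = 589.22 + 33.5472 = 622.767.
True-score variance = 373.059 + 33.5472 = 406.606, so reliability = 0.6529.
Error variance = 622.767 − 406.606 = 216.161; SEM = √216.161 = 14.702.

14.702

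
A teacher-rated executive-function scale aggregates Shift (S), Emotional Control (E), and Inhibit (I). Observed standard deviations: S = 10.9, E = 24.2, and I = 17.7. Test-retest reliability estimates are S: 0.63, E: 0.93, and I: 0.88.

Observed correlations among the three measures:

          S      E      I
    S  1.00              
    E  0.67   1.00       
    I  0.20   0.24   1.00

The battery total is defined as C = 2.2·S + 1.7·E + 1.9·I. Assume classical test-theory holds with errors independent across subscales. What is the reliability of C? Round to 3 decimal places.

Var(C) = 2.2²·10.9² + 1.7²·24.2² + 1.9²·17.7² + 2·[3.74·10.9·24.2·0.67 + 4.18·10.9·17.7·0.20 + 3.23·24.2·17.7·0.24] = 3398.52 + 2308.64 = 5707.15.
Under uncorrelated errors the observed covariances equal the true-score covariances, so only the own-variance terms attenuate.
True-score variance = [2.2²·10.9²·0.63 + 1.7²·24.2²·0.93 + 1.9²·17.7²·0.88] + 2308.64 = 2931.56 + 2308.64 = 5240.2.
Reliability = 5240.2 / 5707.15 = 0.918.

0.918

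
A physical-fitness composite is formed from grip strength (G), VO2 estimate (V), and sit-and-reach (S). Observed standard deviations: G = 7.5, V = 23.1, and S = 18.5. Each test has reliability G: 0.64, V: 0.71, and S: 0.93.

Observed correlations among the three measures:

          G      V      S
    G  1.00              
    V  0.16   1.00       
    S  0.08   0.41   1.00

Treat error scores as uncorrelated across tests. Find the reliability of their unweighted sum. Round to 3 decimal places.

0.854

Var(G+V+S) = 7.5² + 23.1² + 18.5² + 2·[7.5·23.1·0.16 + 7.5·18.5·0.08 + 23.1·18.5·0.41] = 932.11 + 428.067 = 1360.18.
Because errors are independent across components, Cov(Tᵢ,Tⱼ) = Cov(Xᵢ,Xⱼ); the off-diagonal part of the true-score variance is the same as above.
True-score variance = [7.5²·0.64 + 23.1²·0.71 + 18.5²·0.93] + 428.067 = 733.156 + 428.067 = 1161.22.
Reliability = 1161.22 / 1360.18 = 0.854.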